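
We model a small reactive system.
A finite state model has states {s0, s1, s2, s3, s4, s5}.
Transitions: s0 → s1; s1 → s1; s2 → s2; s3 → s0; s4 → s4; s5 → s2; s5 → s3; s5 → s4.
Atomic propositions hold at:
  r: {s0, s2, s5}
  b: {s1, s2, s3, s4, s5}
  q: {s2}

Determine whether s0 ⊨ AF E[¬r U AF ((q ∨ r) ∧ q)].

Sat(¬r) = {s1, s3, s4}
Sat(q ∨ r) = {s0, s2, s5}
Sat((q ∨ r) ∧ q) = {s2}
AF ((q ∨ r) ∧ q): least fixpoint, start Z0 = {s2}, add states with every successor in Z. Already a fixed point.
Sat(AF ((q ∨ r) ∧ q)) = {s2}
E[¬r U AF ((q ∨ r) ∧ q)]: least fixpoint, start Z0 = Sat(AF ((q ∨ r) ∧ q)) = {s2}, add states in Sat(¬r) with some successor in Z. Already a fixed point.
Sat(E[¬r U AF ((q ∨ r) ∧ q)]) = {s2}
AF E[¬r U AF ((q ∨ r) ∧ q)]: least fixpoint, start Z0 = {s2}, add states with every successor in Z. Already a fixed point.
Sat(AF E[¬r U AF ((q ∨ r) ∧ q)]) = {s2}
s0 ∉ Sat(AF E[¬r U AF ((q ∨ r) ∧ q)]) = {s2}, so the formula does not hold at s0.

No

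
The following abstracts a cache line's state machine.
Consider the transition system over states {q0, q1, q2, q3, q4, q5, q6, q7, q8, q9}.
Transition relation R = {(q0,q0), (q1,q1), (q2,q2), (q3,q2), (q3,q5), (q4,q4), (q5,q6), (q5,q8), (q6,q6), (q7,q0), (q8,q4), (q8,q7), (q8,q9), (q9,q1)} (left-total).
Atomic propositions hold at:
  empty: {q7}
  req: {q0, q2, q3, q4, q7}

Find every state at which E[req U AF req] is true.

AF req: least fixpoint, start Z0 = {q0, q2, q3, q4, q7}, add states with every successor in Z. Already a fixed point.
Sat(AF req) = {q0, q2, q3, q4, q7}
E[req U AF req]: least fixpoint, start Z0 = Sat(AF req) = {q0, q2, q3, q4, q7}, add states in Sat(req) with some successor in Z. Already a fixed point.
Sat(E[req U AF req]) = {q0, q2, q3, q4, q7}

{q0, q2, q3, q4, q7}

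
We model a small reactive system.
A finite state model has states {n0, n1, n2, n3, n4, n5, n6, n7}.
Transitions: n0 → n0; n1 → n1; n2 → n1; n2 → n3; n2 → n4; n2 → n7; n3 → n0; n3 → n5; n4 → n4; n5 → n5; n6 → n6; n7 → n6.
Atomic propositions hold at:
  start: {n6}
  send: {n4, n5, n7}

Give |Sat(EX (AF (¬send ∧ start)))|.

Sat(¬send) = {n0, n1, n2, n3, n6}
Sat(¬send ∧ start) = {n6}
AF (¬send ∧ start): least fixpoint, start Z0 = {n6}, add states with every successor in Z. Z1 = {n6, n7}; fixed.
Sat(AF (¬send ∧ start)) = {n6, n7}
Sat(EX (AF (¬send ∧ start))) = {s : some successor in {n6, n7}} = {n2, n6, n7}
|Sat(EX (AF (¬send ∧ start)))| = |{n2, n6, n7}| = 3.

3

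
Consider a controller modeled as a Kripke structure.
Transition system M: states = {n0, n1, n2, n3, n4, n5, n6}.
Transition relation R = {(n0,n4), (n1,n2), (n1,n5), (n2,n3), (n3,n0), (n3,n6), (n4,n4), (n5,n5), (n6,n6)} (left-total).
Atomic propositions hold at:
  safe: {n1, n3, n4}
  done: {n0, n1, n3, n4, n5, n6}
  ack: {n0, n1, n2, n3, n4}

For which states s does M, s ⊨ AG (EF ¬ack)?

Sat(¬ack) = {n5, n6}
EF ¬ack: least fixpoint, start Z0 = {n5, n6}, add states with some successor in Z. Z1 = {n1, n3, n5, n6}; Z2 = {n1, n2, n3, n5, n6}; fixed.
Sat(EF ¬ack) = {n1, n2, n3, n5, n6}
AG (EF ¬ack): greatest fixpoint, start Z0 = {n1, n2, n3, n5, n6}, keep only states in Sat with every successor in Z. Z1 = {n1, n2, n5, n6}; Z2 = {n1, n5, n6}; Z3 = {n5, n6}; fixed.
Sat(AG (EF ¬ack)) = {n5, n6}

{n5, n6}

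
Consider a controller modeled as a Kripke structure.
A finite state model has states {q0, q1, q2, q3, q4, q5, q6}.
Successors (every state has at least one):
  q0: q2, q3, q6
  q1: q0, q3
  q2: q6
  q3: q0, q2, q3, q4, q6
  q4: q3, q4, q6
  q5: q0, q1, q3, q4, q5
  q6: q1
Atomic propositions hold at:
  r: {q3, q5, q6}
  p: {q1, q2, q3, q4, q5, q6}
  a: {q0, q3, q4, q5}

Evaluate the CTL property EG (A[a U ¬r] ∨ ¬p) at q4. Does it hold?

Sat(¬r) = {q0, q1, q2, q4}
A[a U ¬r]: least fixpoint, start Z0 = Sat(¬r) = {q0, q1, q2, q4}, add states in Sat(a) with every successor in Z. Already a fixed point.
Sat(A[a U ¬r]) = {q0, q1, q2, q4}
Sat(¬p) = {q0}
Sat(A[a U ¬r] ∨ ¬p) = {q0, q1, q2, q4}
EG (A[a U ¬r] ∨ ¬p): greatest fixpoint, start Z0 = {q0, q1, q2, q4}, keep only states in Sat with some successor in Z. Z1 = {q0, q1, q4}; Z2 = {q1, q4}; Z3 = {q4}; fixed.
Sat(EG (A[a U ¬r] ∨ ¬p)) = {q4}
q4 ∈ Sat(EG (A[a U ¬r] ∨ ¬p)) = {q4}, so the formula holds at q4.

Yes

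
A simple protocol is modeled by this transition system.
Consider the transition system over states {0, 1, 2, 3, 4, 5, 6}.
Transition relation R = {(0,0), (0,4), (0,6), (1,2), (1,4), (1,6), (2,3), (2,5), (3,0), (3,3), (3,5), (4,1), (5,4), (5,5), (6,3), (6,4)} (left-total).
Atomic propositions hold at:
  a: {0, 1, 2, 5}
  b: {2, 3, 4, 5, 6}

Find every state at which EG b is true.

{2, 3, 5, 6}

EG b: greatest fixpoint, start Z0 = {2, 3, 4, 5, 6}, keep only states in Sat with some successor in Z. Z1 = {2, 3, 5, 6}; fixed.
Sat(EG b) = {2, 3, 5, 6}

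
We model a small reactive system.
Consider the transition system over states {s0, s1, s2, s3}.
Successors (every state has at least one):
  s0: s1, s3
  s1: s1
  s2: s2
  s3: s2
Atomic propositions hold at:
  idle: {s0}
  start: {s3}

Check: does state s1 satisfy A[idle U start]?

A[idle U start]: least fixpoint, start Z0 = Sat(start) = {s3}, add states in Sat(idle) with every successor in Z. Already a fixed point.
Sat(A[idle U start]) = {s3}
s1 ∉ Sat(A[idle U start]) = {s3}, so the formula does not hold at s1.

No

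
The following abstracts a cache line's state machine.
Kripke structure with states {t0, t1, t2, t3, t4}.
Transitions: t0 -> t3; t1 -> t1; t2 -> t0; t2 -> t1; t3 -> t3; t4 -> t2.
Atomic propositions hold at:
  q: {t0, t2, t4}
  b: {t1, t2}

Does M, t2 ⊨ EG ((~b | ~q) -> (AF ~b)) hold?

Yes

Sat(~b) = {t0, t3, t4}
Sat(~q) = {t1, t3}
Sat(~b | ~q) = {t0, t1, t3, t4}
AF ~b: least fixpoint, start Z0 = {t0, t3, t4}, add states with every successor in Z. Already a fixed point.
Sat(AF ~b) = {t0, t3, t4}
Sat((~b | ~q) -> (AF ~b)) = {t0, t2, t3, t4}
EG ((~b | ~q) -> (AF ~b)): greatest fixpoint, start Z0 = {t0, t2, t3, t4}, keep only states in Sat with some successor in Z. Already a fixed point.
Sat(EG ((~b | ~q) -> (AF ~b))) = {t0, t2, t3, t4}
t2 ∈ Sat(EG ((~b | ~q) -> (AF ~b))) = {t0, t2, t3, t4}, so the formula holds at t2.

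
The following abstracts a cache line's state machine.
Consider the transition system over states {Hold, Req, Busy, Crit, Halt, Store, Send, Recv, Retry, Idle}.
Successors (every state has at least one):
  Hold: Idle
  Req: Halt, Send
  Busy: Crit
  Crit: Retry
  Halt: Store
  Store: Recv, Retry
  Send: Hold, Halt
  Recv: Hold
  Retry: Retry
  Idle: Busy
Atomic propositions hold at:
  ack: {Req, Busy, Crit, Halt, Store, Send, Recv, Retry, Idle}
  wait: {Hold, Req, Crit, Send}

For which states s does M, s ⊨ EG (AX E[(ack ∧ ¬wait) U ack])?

{Hold, Req, Busy, Crit, Halt, Store, Retry, Idle}

Sat(¬wait) = {Busy, Halt, Store, Recv, Retry, Idle}
Sat(ack ∧ ¬wait) = {Busy, Halt, Store, Recv, Retry, Idle}
E[(ack ∧ ¬wait) U ack]: least fixpoint, start Z0 = Sat(ack) = {Req, Busy, Crit, Halt, Store, Send, Recv, Retry, Idle}, add states in Sat(ack ∧ ¬wait) with some successor in Z. Already a fixed point.
Sat(E[(ack ∧ ¬wait) U ack]) = {Req, Busy, Crit, Halt, Store, Send, Recv, Retry, Idle}
Sat(AX E[(ack ∧ ¬wait) U ack]) = {s : every successor in {Req, Busy, Crit, Halt, Store, Send, Recv, Retry, Idle}} = {Hold, Req, Busy, Crit, Halt, Store, Retry, Idle}
EG (AX E[(ack ∧ ¬wait) U ack]): greatest fixpoint, start Z0 = {Hold, Req, Busy, Crit, Halt, Store, Retry, Idle}, keep only states in Sat with some successor in Z. Already a fixed point.
Sat(EG (AX E[(ack ∧ ¬wait) U ack])) = {Hold, Req, Busy, Crit, Halt, Store, Retry, Idle}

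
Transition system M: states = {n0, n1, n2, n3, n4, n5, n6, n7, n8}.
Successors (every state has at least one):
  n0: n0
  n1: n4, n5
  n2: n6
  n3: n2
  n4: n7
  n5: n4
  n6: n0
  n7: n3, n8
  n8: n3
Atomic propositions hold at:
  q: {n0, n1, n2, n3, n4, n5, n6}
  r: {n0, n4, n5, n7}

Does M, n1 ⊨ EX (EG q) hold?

No

EG q: greatest fixpoint, start Z0 = {n0, n1, n2, n3, n4, n5, n6}, keep only states in Sat with some successor in Z. Z1 = {n0, n1, n2, n3, n5, n6}; Z2 = {n0, n1, n2, n3, n6}; Z3 = {n0, n2, n3, n6}; fixed.
Sat(EG q) = {n0, n2, n3, n6}
Sat(EX (EG q)) = {s : some successor in {n0, n2, n3, n6}} = {n0, n2, n3, n6, n7, n8}
n1 ∉ Sat(EX (EG q)) = {n0, n2, n3, n6, n7, n8}, so the formula does not hold at n1.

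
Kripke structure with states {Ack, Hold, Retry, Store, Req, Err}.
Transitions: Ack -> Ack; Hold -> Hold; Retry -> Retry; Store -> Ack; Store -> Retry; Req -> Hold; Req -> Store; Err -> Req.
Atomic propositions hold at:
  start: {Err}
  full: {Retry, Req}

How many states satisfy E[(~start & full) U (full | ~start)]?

Sat(~start) = {Ack, Hold, Retry, Store, Req}
Sat(~start & full) = {Retry, Req}
Sat(full | ~start) = {Ack, Hold, Retry, Store, Req}
E[(~start & full) U (full | ~start)]: least fixpoint, start Z0 = Sat((full | ~start)) = {Ack, Hold, Retry, Store, Req}, add states in Sat(~start & full) with some successor in Z. Already a fixed point.
Sat(E[(~start & full) U (full | ~start)]) = {Ack, Hold, Retry, Store, Req}
|Sat(E[(~start & full) U (full | ~start)])| = |{Ack, Hold, Retry, Store, Req}| = 5.

5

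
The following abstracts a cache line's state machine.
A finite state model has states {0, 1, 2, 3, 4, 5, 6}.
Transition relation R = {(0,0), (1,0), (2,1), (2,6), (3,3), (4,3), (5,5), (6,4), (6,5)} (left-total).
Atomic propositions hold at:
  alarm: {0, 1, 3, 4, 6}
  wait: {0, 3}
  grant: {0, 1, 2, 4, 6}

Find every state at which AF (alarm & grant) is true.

Sat(alarm & grant) = {0, 1, 4, 6}
AF (alarm & grant): least fixpoint, start Z0 = {0, 1, 4, 6}, add states with every successor in Z. Z1 = {0, 1, 2, 4, 6}; fixed.
Sat(AF (alarm & grant)) = {0, 1, 2, 4, 6}

{0, 1, 2, 4, 6}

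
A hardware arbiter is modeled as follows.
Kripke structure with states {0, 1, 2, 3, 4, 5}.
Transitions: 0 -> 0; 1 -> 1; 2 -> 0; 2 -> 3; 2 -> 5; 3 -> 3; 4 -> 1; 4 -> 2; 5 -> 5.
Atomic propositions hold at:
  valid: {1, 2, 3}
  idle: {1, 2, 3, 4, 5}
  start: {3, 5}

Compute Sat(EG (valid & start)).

{3}

Sat(valid & start) = {3}
EG (valid & start): greatest fixpoint, start Z0 = {3}, keep only states in Sat with some successor in Z. Already a fixed point.
Sat(EG (valid & start)) = {3}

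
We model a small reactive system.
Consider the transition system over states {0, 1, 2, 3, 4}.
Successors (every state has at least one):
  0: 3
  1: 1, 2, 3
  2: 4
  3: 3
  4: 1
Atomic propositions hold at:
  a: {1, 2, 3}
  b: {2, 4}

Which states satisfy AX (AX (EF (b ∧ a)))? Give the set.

Sat(b ∧ a) = {2}
EF (b ∧ a): least fixpoint, start Z0 = {2}, add states with some successor in Z. Z1 = {1, 2}; Z2 = {1, 2, 4}; fixed.
Sat(EF (b ∧ a)) = {1, 2, 4}
Sat(AX (EF (b ∧ a))) = {s : every successor in {1, 2, 4}} = {2, 4}
Sat(AX (AX (EF (b ∧ a)))) = {s : every successor in {2, 4}} = {2}

{2}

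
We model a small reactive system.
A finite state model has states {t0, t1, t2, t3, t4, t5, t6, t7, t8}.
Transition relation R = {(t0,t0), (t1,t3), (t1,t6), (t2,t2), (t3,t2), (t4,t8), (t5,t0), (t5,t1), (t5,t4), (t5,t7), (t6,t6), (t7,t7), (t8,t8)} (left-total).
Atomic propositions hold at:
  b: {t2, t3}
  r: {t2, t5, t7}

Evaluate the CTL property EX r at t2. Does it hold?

Sat(EX r) = {s : some successor in {t2, t5, t7}} = {t2, t3, t5, t7}
t2 ∈ Sat(EX r) = {t2, t3, t5, t7}, so the formula holds at t2.

Yes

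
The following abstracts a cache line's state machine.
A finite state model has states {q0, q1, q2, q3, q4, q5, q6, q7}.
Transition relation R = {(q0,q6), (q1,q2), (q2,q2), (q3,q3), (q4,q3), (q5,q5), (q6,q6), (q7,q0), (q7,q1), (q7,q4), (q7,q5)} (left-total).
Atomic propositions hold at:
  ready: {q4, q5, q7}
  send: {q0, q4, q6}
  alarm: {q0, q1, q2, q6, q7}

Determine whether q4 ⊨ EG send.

No

EG send: greatest fixpoint, start Z0 = {q0, q4, q6}, keep only states in Sat with some successor in Z. Z1 = {q0, q6}; fixed.
Sat(EG send) = {q0, q6}
q4 ∉ Sat(EG send) = {q0, q6}, so the formula does not hold at q4.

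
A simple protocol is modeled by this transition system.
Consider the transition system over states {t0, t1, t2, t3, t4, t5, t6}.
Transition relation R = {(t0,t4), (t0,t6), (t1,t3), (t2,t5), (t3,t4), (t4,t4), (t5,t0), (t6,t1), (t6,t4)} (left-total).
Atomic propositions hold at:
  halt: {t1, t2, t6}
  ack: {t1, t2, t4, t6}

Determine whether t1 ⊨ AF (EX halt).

No

Sat(EX halt) = {s : some successor in {t1, t2, t6}} = {t0, t6}
AF (EX halt): least fixpoint, start Z0 = {t0, t6}, add states with every successor in Z. Z1 = {t0, t5, t6}; Z2 = {t0, t2, t5, t6}; fixed.
Sat(AF (EX halt)) = {t0, t2, t5, t6}
t1 ∉ Sat(AF (EX halt)) = {t0, t2, t5, t6}, so the formula does not hold at t1.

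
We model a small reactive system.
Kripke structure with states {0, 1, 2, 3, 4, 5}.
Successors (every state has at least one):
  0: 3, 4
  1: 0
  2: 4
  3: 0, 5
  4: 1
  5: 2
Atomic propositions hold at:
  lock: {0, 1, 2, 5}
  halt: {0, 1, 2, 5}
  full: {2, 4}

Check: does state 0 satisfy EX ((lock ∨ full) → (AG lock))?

Sat(lock ∨ full) = {0, 1, 2, 4, 5}
AG lock: greatest fixpoint, start Z0 = {0, 1, 2, 5}, keep only states in Sat with every successor in Z. Z1 = {1, 5}; Z2 = ∅; fixed.
Sat(AG lock) = ∅
Sat((lock ∨ full) → (AG lock)) = {3}
Sat(EX ((lock ∨ full) → (AG lock))) = {s : some successor in {3}} = {0}
0 ∈ Sat(EX ((lock ∨ full) → (AG lock))) = {0}, so the formula holds at 0.

Yes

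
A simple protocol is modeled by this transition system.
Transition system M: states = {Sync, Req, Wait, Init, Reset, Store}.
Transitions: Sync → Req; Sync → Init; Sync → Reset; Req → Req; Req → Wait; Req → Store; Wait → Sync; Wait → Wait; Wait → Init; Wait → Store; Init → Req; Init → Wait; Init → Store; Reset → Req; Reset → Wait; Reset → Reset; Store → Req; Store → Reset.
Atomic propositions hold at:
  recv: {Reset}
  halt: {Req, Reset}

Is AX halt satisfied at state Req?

No

Sat(AX halt) = {s : every successor in {Req, Reset}} = {Store}
Req ∉ Sat(AX halt) = {Store}, so the formula does not hold at Req.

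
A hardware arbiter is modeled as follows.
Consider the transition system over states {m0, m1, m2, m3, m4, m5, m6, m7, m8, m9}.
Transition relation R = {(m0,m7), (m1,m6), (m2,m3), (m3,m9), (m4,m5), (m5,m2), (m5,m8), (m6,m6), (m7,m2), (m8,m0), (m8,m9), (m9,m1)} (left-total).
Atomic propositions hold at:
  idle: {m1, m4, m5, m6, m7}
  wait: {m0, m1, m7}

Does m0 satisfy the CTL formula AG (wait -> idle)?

Sat(wait -> idle) = {m1, m2, m3, m4, m5, m6, m7, m8, m9}
AG (wait -> idle): greatest fixpoint, start Z0 = {m1, m2, m3, m4, m5, m6, m7, m8, m9}, keep only states in Sat with every successor in Z. Z1 = {m1, m2, m3, m4, m5, m6, m7, m9}; Z2 = {m1, m2, m3, m4, m6, m7, m9}; Z3 = {m1, m2, m3, m6, m7, m9}; fixed.
Sat(AG (wait -> idle)) = {m1, m2, m3, m6, m7, m9}
m0 ∉ Sat(AG (wait -> idle)) = {m1, m2, m3, m6, m7, m9}, so the formula does not hold at m0.

No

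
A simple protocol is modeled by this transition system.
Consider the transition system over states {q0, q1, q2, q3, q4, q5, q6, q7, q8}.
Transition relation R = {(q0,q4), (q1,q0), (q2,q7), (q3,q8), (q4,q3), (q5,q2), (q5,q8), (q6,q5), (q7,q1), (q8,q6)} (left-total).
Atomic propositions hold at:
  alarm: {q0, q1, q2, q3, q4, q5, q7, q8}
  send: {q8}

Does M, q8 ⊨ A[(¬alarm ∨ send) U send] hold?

Yes

Sat(¬alarm) = {q6}
Sat(¬alarm ∨ send) = {q6, q8}
A[(¬alarm ∨ send) U send]: least fixpoint, start Z0 = Sat(send) = {q8}, add states in Sat(¬alarm ∨ send) with every successor in Z. Already a fixed point.
Sat(A[(¬alarm ∨ send) U send]) = {q8}
q8 ∈ Sat(A[(¬alarm ∨ send) U send]) = {q8}, so the formula holds at q8.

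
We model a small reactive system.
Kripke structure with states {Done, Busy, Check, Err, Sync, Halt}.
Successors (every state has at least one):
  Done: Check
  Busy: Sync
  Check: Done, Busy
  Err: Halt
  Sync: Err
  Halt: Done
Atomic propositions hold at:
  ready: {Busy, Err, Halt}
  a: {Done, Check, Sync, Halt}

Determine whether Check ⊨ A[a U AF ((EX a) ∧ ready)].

Sat(EX a) = {s : some successor in {Done, Check, Sync, Halt}} = {Done, Busy, Check, Err, Halt}
Sat((EX a) ∧ ready) = {Busy, Err, Halt}
AF ((EX a) ∧ ready): least fixpoint, start Z0 = {Busy, Err, Halt}, add states with every successor in Z. Z1 = {Busy, Err, Sync, Halt}; fixed.
Sat(AF ((EX a) ∧ ready)) = {Busy, Err, Sync, Halt}
A[a U AF ((EX a) ∧ ready)]: least fixpoint, start Z0 = Sat(AF ((EX a) ∧ ready)) = {Busy, Err, Sync, Halt}, add states in Sat(a) with every successor in Z. Already a fixed point.
Sat(A[a U AF ((EX a) ∧ ready)]) = {Busy, Err, Sync, Halt}
Check ∉ Sat(A[a U AF ((EX a) ∧ ready)]) = {Busy, Err, Sync, Halt}, so the formula does not hold at Check.

No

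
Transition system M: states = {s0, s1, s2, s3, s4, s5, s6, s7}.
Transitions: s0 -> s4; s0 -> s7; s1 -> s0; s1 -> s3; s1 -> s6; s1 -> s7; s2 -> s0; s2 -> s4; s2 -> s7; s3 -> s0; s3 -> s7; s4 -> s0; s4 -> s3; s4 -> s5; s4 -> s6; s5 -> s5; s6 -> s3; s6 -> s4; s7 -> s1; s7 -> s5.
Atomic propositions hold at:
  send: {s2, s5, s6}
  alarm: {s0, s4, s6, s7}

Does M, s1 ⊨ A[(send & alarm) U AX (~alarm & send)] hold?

Sat(send & alarm) = {s6}
Sat(~alarm) = {s1, s2, s3, s5}
Sat(~alarm & send) = {s2, s5}
Sat(AX (~alarm & send)) = {s : every successor in {s2, s5}} = {s5}
A[(send & alarm) U AX (~alarm & send)]: least fixpoint, start Z0 = Sat(AX (~alarm & send)) = {s5}, add states in Sat(send & alarm) with every successor in Z. Already a fixed point.
Sat(A[(send & alarm) U AX (~alarm & send)]) = {s5}
s1 ∉ Sat(A[(send & alarm) U AX (~alarm & send)]) = {s5}, so the formula does not hold at s1.

No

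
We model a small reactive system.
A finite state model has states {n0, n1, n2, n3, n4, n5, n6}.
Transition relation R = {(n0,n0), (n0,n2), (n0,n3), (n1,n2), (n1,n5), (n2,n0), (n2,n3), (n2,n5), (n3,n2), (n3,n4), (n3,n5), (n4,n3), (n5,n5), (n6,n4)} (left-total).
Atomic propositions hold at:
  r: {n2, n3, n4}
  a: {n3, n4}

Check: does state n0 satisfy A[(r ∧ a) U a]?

No

Sat(r ∧ a) = {n3, n4}
A[(r ∧ a) U a]: least fixpoint, start Z0 = Sat(a) = {n3, n4}, add states in Sat(r ∧ a) with every successor in Z. Already a fixed point.
Sat(A[(r ∧ a) U a]) = {n3, n4}
n0 ∉ Sat(A[(r ∧ a) U a]) = {n3, n4}, so the formula does not hold at n0.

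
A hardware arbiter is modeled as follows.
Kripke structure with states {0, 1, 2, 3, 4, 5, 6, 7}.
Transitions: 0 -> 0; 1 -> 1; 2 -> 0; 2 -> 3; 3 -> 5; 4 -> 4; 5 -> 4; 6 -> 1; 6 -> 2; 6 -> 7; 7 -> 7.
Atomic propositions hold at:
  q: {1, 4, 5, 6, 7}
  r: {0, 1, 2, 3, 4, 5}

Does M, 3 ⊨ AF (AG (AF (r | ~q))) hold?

Sat(~q) = {0, 2, 3}
Sat(r | ~q) = {0, 1, 2, 3, 4, 5}
AF (r | ~q): least fixpoint, start Z0 = {0, 1, 2, 3, 4, 5}, add states with every successor in Z. Already a fixed point.
Sat(AF (r | ~q)) = {0, 1, 2, 3, 4, 5}
AG (AF (r | ~q)): greatest fixpoint, start Z0 = {0, 1, 2, 3, 4, 5}, keep only states in Sat with every successor in Z. Already a fixed point.
Sat(AG (AF (r | ~q))) = {0, 1, 2, 3, 4, 5}
AF (AG (AF (r | ~q))): least fixpoint, start Z0 = {0, 1, 2, 3, 4, 5}, add states with every successor in Z. Already a fixed point.
Sat(AF (AG (AF (r | ~q)))) = {0, 1, 2, 3, 4, 5}
3 ∈ Sat(AF (AG (AF (r | ~q)))) = {0, 1, 2, 3, 4, 5}, so the formula holds at 3.

Yes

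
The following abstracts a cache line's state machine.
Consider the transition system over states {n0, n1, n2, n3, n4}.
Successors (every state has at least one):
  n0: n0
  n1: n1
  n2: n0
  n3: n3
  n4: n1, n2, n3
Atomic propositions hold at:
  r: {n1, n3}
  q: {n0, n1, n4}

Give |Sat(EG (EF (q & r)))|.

2

Sat(q & r) = {n1}
EF (q & r): least fixpoint, start Z0 = {n1}, add states with some successor in Z. Z1 = {n1, n4}; fixed.
Sat(EF (q & r)) = {n1, n4}
EG (EF (q & r)): greatest fixpoint, start Z0 = {n1, n4}, keep only states in Sat with some successor in Z. Already a fixed point.
Sat(EG (EF (q & r))) = {n1, n4}
|Sat(EG (EF (q & r)))| = |{n1, n4}| = 2.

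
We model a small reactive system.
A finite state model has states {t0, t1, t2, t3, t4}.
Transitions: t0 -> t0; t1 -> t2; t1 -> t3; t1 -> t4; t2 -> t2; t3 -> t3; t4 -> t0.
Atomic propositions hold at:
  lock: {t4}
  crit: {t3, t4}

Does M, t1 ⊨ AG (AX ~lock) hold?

No

Sat(~lock) = {t0, t1, t2, t3}
Sat(AX ~lock) = {s : every successor in {t0, t1, t2, t3}} = {t0, t2, t3, t4}
AG (AX ~lock): greatest fixpoint, start Z0 = {t0, t2, t3, t4}, keep only states in Sat with every successor in Z. Already a fixed point.
Sat(AG (AX ~lock)) = {t0, t2, t3, t4}
t1 ∉ Sat(AG (AX ~lock)) = {t0, t2, t3, t4}, so the formula does not hold at t1.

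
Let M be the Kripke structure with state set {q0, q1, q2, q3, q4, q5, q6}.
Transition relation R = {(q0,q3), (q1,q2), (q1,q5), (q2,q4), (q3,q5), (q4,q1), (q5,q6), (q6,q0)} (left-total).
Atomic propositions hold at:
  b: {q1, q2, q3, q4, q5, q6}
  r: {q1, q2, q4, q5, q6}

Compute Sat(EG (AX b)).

Sat(AX b) = {s : every successor in {q1, q2, q3, q4, q5, q6}} = {q0, q1, q2, q3, q4, q5}
EG (AX b): greatest fixpoint, start Z0 = {q0, q1, q2, q3, q4, q5}, keep only states in Sat with some successor in Z. Z1 = {q0, q1, q2, q3, q4}; Z2 = {q0, q1, q2, q4}; Z3 = {q1, q2, q4}; fixed.
Sat(EG (AX b)) = {q1, q2, q4}

{q1, q2, q4}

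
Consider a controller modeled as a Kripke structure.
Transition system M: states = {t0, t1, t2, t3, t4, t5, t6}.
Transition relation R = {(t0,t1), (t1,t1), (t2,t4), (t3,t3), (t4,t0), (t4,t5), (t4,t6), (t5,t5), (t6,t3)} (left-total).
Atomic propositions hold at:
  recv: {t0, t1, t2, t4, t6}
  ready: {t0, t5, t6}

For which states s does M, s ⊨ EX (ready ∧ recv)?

Sat(ready ∧ recv) = {t0, t6}
Sat(EX (ready ∧ recv)) = {s : some successor in {t0, t6}} = {t4}

{t4}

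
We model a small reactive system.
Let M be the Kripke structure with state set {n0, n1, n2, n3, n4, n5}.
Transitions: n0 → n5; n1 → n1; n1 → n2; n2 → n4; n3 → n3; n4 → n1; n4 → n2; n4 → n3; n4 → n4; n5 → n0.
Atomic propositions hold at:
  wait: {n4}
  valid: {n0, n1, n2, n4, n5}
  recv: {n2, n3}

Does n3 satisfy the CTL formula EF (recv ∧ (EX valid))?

No

Sat(EX valid) = {s : some successor in {n0, n1, n2, n4, n5}} = {n0, n1, n2, n4, n5}
Sat(recv ∧ (EX valid)) = {n2}
EF (recv ∧ (EX valid)): least fixpoint, start Z0 = {n2}, add states with some successor in Z. Z1 = {n1, n2, n4}; fixed.
Sat(EF (recv ∧ (EX valid))) = {n1, n2, n4}
n3 ∉ Sat(EF (recv ∧ (EX valid))) = {n1, n2, n4}, so the formula does not hold at n3.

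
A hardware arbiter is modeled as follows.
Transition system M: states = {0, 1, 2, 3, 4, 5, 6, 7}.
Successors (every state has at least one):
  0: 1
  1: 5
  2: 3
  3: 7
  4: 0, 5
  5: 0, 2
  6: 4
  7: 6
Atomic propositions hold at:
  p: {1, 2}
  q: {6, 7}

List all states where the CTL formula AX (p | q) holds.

{0, 3, 7}

Sat(p | q) = {1, 2, 6, 7}
Sat(AX (p | q)) = {s : every successor in {1, 2, 6, 7}} = {0, 3, 7}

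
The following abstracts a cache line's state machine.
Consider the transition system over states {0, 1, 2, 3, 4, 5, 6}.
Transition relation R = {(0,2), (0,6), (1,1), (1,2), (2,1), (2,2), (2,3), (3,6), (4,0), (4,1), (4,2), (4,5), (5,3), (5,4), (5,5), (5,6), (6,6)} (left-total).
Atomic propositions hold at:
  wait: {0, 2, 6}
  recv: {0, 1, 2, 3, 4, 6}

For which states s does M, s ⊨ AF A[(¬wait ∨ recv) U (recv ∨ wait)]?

Sat(¬wait) = {1, 3, 4, 5}
Sat(¬wait ∨ recv) = {0, 1, 2, 3, 4, 5, 6}
Sat(recv ∨ wait) = {0, 1, 2, 3, 4, 6}
A[(¬wait ∨ recv) U (recv ∨ wait)]: least fixpoint, start Z0 = Sat((recv ∨ wait)) = {0, 1, 2, 3, 4, 6}, add states in Sat(¬wait ∨ recv) with every successor in Z. Already a fixed point.
Sat(A[(¬wait ∨ recv) U (recv ∨ wait)]) = {0, 1, 2, 3, 4, 6}
AF A[(¬wait ∨ recv) U (recv ∨ wait)]: least fixpoint, start Z0 = {0, 1, 2, 3, 4, 6}, add states with every successor in Z. Already a fixed point.
Sat(AF A[(¬wait ∨ recv) U (recv ∨ wait)]) = {0, 1, 2, 3, 4, 6}

{0, 1, 2, 3, 4, 6}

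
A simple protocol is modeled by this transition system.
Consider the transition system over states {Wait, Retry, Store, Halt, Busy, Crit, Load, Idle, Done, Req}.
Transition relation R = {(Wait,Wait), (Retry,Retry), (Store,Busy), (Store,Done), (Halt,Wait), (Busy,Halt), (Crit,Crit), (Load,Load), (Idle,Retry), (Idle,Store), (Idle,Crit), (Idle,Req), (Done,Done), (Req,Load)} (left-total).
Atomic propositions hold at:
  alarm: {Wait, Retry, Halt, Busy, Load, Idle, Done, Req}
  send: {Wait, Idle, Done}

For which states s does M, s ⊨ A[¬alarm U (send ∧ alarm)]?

{Wait, Idle, Done}

Sat(¬alarm) = {Store, Crit}
Sat(send ∧ alarm) = {Wait, Idle, Done}
A[¬alarm U (send ∧ alarm)]: least fixpoint, start Z0 = Sat((send ∧ alarm)) = {Wait, Idle, Done}, add states in Sat(¬alarm) with every successor in Z. Already a fixed point.
Sat(A[¬alarm U (send ∧ alarm)]) = {Wait, Idle, Done}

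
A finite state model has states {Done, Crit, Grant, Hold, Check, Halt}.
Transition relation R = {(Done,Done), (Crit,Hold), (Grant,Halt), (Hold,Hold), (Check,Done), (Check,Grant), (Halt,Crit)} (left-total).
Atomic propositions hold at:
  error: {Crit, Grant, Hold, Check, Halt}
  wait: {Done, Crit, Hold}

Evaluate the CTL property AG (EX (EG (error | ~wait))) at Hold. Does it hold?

Yes

Sat(~wait) = {Grant, Check, Halt}
Sat(error | ~wait) = {Crit, Grant, Hold, Check, Halt}
EG (error | ~wait): greatest fixpoint, start Z0 = {Crit, Grant, Hold, Check, Halt}, keep only states in Sat with some successor in Z. Already a fixed point.
Sat(EG (error | ~wait)) = {Crit, Grant, Hold, Check, Halt}
Sat(EX (EG (error | ~wait))) = {s : some successor in {Crit, Grant, Hold, Check, Halt}} = {Crit, Grant, Hold, Check, Halt}
AG (EX (EG (error | ~wait))): greatest fixpoint, start Z0 = {Crit, Grant, Hold, Check, Halt}, keep only states in Sat with every successor in Z. Z1 = {Crit, Grant, Hold, Halt}; fixed.
Sat(AG (EX (EG (error | ~wait)))) = {Crit, Grant, Hold, Halt}
Hold ∈ Sat(AG (EX (EG (error | ~wait)))) = {Crit, Grant, Hold, Halt}, so the formula holds at Hold.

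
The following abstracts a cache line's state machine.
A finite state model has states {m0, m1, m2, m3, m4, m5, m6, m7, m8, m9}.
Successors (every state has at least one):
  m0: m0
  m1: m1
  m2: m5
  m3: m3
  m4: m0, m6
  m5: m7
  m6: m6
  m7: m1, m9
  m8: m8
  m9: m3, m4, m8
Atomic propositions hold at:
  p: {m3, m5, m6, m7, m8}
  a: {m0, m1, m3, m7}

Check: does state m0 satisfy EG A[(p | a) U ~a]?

Sat(p | a) = {m0, m1, m3, m5, m6, m7, m8}
Sat(~a) = {m2, m4, m5, m6, m8, m9}
A[(p | a) U ~a]: least fixpoint, start Z0 = Sat(~a) = {m2, m4, m5, m6, m8, m9}, add states in Sat(p | a) with every successor in Z. Already a fixed point.
Sat(A[(p | a) U ~a]) = {m2, m4, m5, m6, m8, m9}
EG A[(p | a) U ~a]: greatest fixpoint, start Z0 = {m2, m4, m5, m6, m8, m9}, keep only states in Sat with some successor in Z. Z1 = {m2, m4, m6, m8, m9}; Z2 = {m4, m6, m8, m9}; fixed.
Sat(EG A[(p | a) U ~a]) = {m4, m6, m8, m9}
m0 ∉ Sat(EG A[(p | a) U ~a]) = {m4, m6, m8, m9}, so the formula does not hold at m0.

No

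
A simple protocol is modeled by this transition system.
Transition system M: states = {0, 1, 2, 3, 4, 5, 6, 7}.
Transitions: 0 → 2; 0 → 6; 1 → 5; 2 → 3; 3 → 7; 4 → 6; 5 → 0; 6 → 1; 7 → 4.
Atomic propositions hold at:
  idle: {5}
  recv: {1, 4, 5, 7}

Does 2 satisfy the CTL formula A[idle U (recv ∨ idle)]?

Sat(recv ∨ idle) = {1, 4, 5, 7}
A[idle U (recv ∨ idle)]: least fixpoint, start Z0 = Sat((recv ∨ idle)) = {1, 4, 5, 7}, add states in Sat(idle) with every successor in Z. Already a fixed point.
Sat(A[idle U (recv ∨ idle)]) = {1, 4, 5, 7}
2 ∉ Sat(A[idle U (recv ∨ idle)]) = {1, 4, 5, 7}, so the formula does not hold at 2.

No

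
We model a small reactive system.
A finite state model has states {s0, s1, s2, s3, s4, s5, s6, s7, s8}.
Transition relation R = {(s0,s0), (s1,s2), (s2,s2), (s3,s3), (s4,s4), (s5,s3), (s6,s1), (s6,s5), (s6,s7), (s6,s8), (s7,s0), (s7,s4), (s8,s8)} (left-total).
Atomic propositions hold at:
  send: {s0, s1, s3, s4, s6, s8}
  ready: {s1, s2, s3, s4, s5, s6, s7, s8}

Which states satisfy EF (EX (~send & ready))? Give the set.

{s1, s2, s6}

Sat(~send) = {s2, s5, s7}
Sat(~send & ready) = {s2, s5, s7}
Sat(EX (~send & ready)) = {s : some successor in {s2, s5, s7}} = {s1, s2, s6}
EF (EX (~send & ready)): least fixpoint, start Z0 = {s1, s2, s6}, add states with some successor in Z. Already a fixed point.
Sat(EF (EX (~send & ready))) = {s1, s2, s6}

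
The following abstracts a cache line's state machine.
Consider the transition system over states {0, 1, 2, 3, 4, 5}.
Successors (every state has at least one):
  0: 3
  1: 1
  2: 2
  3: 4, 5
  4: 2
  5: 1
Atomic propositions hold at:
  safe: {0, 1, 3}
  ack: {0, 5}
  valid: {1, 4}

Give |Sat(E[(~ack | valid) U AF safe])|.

4

Sat(~ack) = {1, 2, 3, 4}
Sat(~ack | valid) = {1, 2, 3, 4}
AF safe: least fixpoint, start Z0 = {0, 1, 3}, add states with every successor in Z. Z1 = {0, 1, 3, 5}; fixed.
Sat(AF safe) = {0, 1, 3, 5}
E[(~ack | valid) U AF safe]: least fixpoint, start Z0 = Sat(AF safe) = {0, 1, 3, 5}, add states in Sat(~ack | valid) with some successor in Z. Already a fixed point.
Sat(E[(~ack | valid) U AF safe]) = {0, 1, 3, 5}
|Sat(E[(~ack | valid) U AF safe])| = |{0, 1, 3, 5}| = 4.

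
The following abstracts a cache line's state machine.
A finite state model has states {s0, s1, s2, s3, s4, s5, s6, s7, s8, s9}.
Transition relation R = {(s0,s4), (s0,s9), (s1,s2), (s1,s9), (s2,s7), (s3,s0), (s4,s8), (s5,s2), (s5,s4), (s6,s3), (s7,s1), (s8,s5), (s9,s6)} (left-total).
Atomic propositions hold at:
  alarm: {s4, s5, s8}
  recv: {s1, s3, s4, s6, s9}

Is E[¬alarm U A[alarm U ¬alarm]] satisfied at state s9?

Sat(¬alarm) = {s0, s1, s2, s3, s6, s7, s9}
A[alarm U ¬alarm]: least fixpoint, start Z0 = Sat(¬alarm) = {s0, s1, s2, s3, s6, s7, s9}, add states in Sat(alarm) with every successor in Z. Already a fixed point.
Sat(A[alarm U ¬alarm]) = {s0, s1, s2, s3, s6, s7, s9}
E[¬alarm U A[alarm U ¬alarm]]: least fixpoint, start Z0 = Sat(A[alarm U ¬alarm]) = {s0, s1, s2, s3, s6, s7, s9}, add states in Sat(¬alarm) with some successor in Z. Already a fixed point.
Sat(E[¬alarm U A[alarm U ¬alarm]]) = {s0, s1, s2, s3, s6, s7, s9}
s9 ∈ Sat(E[¬alarm U A[alarm U ¬alarm]]) = {s0, s1, s2, s3, s6, s7, s9}, so the formula holds at s9.

Yes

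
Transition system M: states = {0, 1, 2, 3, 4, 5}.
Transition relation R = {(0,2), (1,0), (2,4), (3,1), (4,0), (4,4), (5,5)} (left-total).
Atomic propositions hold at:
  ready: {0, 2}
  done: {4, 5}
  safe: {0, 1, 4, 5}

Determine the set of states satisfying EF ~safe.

Sat(~safe) = {2, 3}
EF ~safe: least fixpoint, start Z0 = {2, 3}, add states with some successor in Z. Z1 = {0, 2, 3}; Z2 = {0, 1, 2, 3, 4}; fixed.
Sat(EF ~safe) = {0, 1, 2, 3, 4}

{0, 1, 2, 3, 4}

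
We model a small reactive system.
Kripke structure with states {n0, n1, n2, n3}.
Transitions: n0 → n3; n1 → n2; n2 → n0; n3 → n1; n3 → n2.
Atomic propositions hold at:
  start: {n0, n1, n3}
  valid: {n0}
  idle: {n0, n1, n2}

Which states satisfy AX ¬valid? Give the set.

Sat(¬valid) = {n1, n2, n3}
Sat(AX ¬valid) = {s : every successor in {n1, n2, n3}} = {n0, n1, n3}

{n0, n1, n3}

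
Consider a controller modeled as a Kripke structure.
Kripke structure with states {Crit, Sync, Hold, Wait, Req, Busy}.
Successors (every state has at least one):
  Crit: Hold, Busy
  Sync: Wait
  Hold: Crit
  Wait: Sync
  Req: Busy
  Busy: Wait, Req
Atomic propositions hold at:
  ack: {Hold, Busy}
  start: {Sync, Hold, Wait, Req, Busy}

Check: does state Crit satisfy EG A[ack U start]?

No

A[ack U start]: least fixpoint, start Z0 = Sat(start) = {Sync, Hold, Wait, Req, Busy}, add states in Sat(ack) with every successor in Z. Already a fixed point.
Sat(A[ack U start]) = {Sync, Hold, Wait, Req, Busy}
EG A[ack U start]: greatest fixpoint, start Z0 = {Sync, Hold, Wait, Req, Busy}, keep only states in Sat with some successor in Z. Z1 = {Sync, Wait, Req, Busy}; fixed.
Sat(EG A[ack U start]) = {Sync, Wait, Req, Busy}
Crit ∉ Sat(EG A[ack U start]) = {Sync, Wait, Req, Busy}, so the formula does not hold at Crit.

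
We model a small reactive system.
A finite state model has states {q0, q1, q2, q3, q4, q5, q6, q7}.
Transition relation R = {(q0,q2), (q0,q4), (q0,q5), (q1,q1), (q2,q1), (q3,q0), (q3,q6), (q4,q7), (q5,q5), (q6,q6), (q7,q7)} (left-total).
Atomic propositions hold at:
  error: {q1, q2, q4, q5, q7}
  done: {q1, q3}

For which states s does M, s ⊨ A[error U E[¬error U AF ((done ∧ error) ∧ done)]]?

Sat(¬error) = {q0, q3, q6}
Sat(done ∧ error) = {q1}
Sat((done ∧ error) ∧ done) = {q1}
AF ((done ∧ error) ∧ done): least fixpoint, start Z0 = {q1}, add states with every successor in Z. Z1 = {q1, q2}; fixed.
Sat(AF ((done ∧ error) ∧ done)) = {q1, q2}
E[¬error U AF ((done ∧ error) ∧ done)]: least fixpoint, start Z0 = Sat(AF ((done ∧ error) ∧ done)) = {q1, q2}, add states in Sat(¬error) with some successor in Z. Z1 = {q0, q1, q2}; Z2 = {q0, q1, q2, q3}; fixed.
Sat(E[¬error U AF ((done ∧ error) ∧ done)]) = {q0, q1, q2, q3}
A[error U E[¬error U AF ((done ∧ error) ∧ done)]]: least fixpoint, start Z0 = Sat(E[¬error U AF ((done ∧ error) ∧ done)]) = {q0, q1, q2, q3}, add states in Sat(error) with every successor in Z. Already a fixed point.
Sat(A[error U E[¬error U AF ((done ∧ error) ∧ done)]]) = {q0, q1, q2, q3}

{q0, q1, q2, q3}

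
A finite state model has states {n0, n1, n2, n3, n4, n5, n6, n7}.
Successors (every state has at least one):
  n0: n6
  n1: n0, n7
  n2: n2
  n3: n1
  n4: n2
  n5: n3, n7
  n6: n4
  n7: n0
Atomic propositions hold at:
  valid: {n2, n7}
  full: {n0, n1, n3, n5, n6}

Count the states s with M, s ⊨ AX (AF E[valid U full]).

5

E[valid U full]: least fixpoint, start Z0 = Sat(full) = {n0, n1, n3, n5, n6}, add states in Sat(valid) with some successor in Z. Z1 = {n0, n1, n3, n5, n6, n7}; fixed.
Sat(E[valid U full]) = {n0, n1, n3, n5, n6, n7}
AF E[valid U full]: least fixpoint, start Z0 = {n0, n1, n3, n5, n6, n7}, add states with every successor in Z. Already a fixed point.
Sat(AF E[valid U full]) = {n0, n1, n3, n5, n6, n7}
Sat(AX (AF E[valid U full])) = {s : every successor in {n0, n1, n3, n5, n6, n7}} = {n0, n1, n3, n5, n7}
|Sat(AX (AF E[valid U full]))| = |{n0, n1, n3, n5, n7}| = 5.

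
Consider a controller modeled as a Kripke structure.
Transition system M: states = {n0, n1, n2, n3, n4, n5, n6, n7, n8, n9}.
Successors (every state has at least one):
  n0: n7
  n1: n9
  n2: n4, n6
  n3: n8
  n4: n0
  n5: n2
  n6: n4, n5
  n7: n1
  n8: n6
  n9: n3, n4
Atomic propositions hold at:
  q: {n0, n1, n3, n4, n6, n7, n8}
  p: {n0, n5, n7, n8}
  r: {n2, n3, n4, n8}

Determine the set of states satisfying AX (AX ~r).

Sat(~r) = {n0, n1, n5, n6, n7, n9}
Sat(AX ~r) = {s : every successor in {n0, n1, n5, n6, n7, n9}} = {n0, n1, n4, n7, n8}
Sat(AX (AX ~r)) = {s : every successor in {n0, n1, n4, n7, n8}} = {n0, n3, n4, n7}

{n0, n3, n4, n7}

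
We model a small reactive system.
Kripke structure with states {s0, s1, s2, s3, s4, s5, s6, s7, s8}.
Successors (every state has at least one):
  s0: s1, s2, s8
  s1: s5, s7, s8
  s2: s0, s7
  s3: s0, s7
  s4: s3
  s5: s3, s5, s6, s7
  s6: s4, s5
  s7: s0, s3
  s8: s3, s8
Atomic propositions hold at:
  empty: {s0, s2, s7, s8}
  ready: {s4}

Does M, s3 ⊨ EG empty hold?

EG empty: greatest fixpoint, start Z0 = {s0, s2, s7, s8}, keep only states in Sat with some successor in Z. Already a fixed point.
Sat(EG empty) = {s0, s2, s7, s8}
s3 ∉ Sat(EG empty) = {s0, s2, s7, s8}, so the formula does not hold at s3.

No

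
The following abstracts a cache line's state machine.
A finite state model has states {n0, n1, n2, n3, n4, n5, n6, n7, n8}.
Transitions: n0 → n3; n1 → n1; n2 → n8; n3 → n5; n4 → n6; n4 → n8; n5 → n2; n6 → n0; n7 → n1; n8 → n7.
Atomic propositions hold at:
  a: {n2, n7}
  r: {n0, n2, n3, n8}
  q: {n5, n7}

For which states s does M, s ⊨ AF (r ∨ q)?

{n0, n2, n3, n4, n5, n6, n7, n8}

Sat(r ∨ q) = {n0, n2, n3, n5, n7, n8}
AF (r ∨ q): least fixpoint, start Z0 = {n0, n2, n3, n5, n7, n8}, add states with every successor in Z. Z1 = {n0, n2, n3, n5, n6, n7, n8}; Z2 = {n0, n2, n3, n4, n5, n6, n7, n8}; fixed.
Sat(AF (r ∨ q)) = {n0, n2, n3, n4, n5, n6, n7, n8}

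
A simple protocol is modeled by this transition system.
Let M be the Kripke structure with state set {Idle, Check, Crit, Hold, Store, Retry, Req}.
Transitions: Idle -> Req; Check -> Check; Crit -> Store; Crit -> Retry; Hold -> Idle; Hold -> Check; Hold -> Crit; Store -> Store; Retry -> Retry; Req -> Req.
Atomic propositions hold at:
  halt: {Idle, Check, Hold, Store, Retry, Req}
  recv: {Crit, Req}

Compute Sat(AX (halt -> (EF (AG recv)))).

{Idle, Req}

AG recv: greatest fixpoint, start Z0 = {Crit, Req}, keep only states in Sat with every successor in Z. Z1 = {Req}; fixed.
Sat(AG recv) = {Req}
EF (AG recv): least fixpoint, start Z0 = {Req}, add states with some successor in Z. Z1 = {Idle, Req}; Z2 = {Idle, Hold, Req}; fixed.
Sat(EF (AG recv)) = {Idle, Hold, Req}
Sat(halt -> (EF (AG recv))) = {Idle, Crit, Hold, Req}
Sat(AX (halt -> (EF (AG recv)))) = {s : every successor in {Idle, Crit, Hold, Req}} = {Idle, Req}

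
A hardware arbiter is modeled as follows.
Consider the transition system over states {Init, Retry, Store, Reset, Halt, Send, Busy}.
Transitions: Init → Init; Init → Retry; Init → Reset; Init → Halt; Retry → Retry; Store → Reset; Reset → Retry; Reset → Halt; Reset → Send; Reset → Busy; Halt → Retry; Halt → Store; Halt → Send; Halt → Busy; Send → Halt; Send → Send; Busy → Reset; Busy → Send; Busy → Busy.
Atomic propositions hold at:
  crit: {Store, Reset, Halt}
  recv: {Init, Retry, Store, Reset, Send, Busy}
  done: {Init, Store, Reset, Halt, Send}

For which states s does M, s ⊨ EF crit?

{Init, Store, Reset, Halt, Send, Busy}

EF crit: least fixpoint, start Z0 = {Store, Reset, Halt}, add states with some successor in Z. Z1 = {Init, Store, Reset, Halt, Send, Busy}; fixed.
Sat(EF crit) = {Init, Store, Reset, Halt, Send, Busy}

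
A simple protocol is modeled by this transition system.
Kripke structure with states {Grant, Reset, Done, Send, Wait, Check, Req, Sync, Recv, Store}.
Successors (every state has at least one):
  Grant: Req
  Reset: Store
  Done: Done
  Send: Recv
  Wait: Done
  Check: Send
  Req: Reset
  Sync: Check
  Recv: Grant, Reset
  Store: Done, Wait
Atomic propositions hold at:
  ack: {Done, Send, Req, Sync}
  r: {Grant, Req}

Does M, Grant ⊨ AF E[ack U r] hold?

E[ack U r]: least fixpoint, start Z0 = Sat(r) = {Grant, Req}, add states in Sat(ack) with some successor in Z. Already a fixed point.
Sat(E[ack U r]) = {Grant, Req}
AF E[ack U r]: least fixpoint, start Z0 = {Grant, Req}, add states with every successor in Z. Already a fixed point.
Sat(AF E[ack U r]) = {Grant, Req}
Grant ∈ Sat(AF E[ack U r]) = {Grant, Req}, so the formula holds at Grant.

Yes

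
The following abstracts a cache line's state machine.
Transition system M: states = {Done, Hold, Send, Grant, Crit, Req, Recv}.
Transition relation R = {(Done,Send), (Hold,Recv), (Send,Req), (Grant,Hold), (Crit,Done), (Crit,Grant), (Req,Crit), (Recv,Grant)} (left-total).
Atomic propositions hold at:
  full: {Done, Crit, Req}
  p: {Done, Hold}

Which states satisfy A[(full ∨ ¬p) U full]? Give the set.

Sat(¬p) = {Send, Grant, Crit, Req, Recv}
Sat(full ∨ ¬p) = {Done, Send, Grant, Crit, Req, Recv}
A[(full ∨ ¬p) U full]: least fixpoint, start Z0 = Sat(full) = {Done, Crit, Req}, add states in Sat(full ∨ ¬p) with every successor in Z. Z1 = {Done, Send, Crit, Req}; fixed.
Sat(A[(full ∨ ¬p) U full]) = {Done, Send, Crit, Req}

{Done, Send, Crit, Req}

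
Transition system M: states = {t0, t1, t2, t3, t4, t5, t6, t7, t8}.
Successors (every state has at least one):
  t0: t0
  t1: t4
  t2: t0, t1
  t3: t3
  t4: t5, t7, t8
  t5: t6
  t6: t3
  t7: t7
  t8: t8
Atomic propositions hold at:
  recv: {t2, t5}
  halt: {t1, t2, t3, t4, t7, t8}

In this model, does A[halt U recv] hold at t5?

A[halt U recv]: least fixpoint, start Z0 = Sat(recv) = {t2, t5}, add states in Sat(halt) with every successor in Z. Already a fixed point.
Sat(A[halt U recv]) = {t2, t5}
t5 ∈ Sat(A[halt U recv]) = {t2, t5}, so the formula holds at t5.

Yes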